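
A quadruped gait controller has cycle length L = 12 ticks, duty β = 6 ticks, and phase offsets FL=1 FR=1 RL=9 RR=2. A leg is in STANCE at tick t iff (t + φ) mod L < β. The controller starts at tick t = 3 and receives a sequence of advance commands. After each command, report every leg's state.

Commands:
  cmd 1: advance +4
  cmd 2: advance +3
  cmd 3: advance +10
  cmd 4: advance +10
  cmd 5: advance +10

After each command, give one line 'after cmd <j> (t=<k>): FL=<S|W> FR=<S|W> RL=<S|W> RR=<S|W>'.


start t=3: FL=S FR=S RL=S RR=S
cmd 1: advance +4 → t=7, phase=(8,8,4,9) → FL=W FR=W RL=S RR=W
cmd 2: advance +3 → t=10, phase=(11,11,7,0) → FL=W FR=W RL=W RR=S
cmd 3: advance +10 → t=20, phase=(9,9,5,10) → FL=W FR=W RL=S RR=W
cmd 4: advance +10 → t=30, phase=(7,7,3,8) → FL=W FR=W RL=S RR=W
cmd 5: advance +10 → t=40, phase=(5,5,1,6) → FL=S FR=S RL=S RR=W

after cmd 1 (t=7): FL=W FR=W RL=S RR=W
after cmd 2 (t=10): FL=W FR=W RL=W RR=S
after cmd 3 (t=20): FL=W FR=W RL=S RR=W
after cmd 4 (t=30): FL=W FR=W RL=S RR=W
after cmd 5 (t=40): FL=S FR=S RL=S RR=W


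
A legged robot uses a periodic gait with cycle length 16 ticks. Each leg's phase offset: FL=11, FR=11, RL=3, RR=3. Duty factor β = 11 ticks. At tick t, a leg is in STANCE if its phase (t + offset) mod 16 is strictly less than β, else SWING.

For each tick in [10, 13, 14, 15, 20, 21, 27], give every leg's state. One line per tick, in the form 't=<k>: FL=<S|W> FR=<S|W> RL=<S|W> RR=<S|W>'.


t=10: FL=S FR=S RL=W RR=W
t=13: FL=S FR=S RL=S RR=S
t=14: FL=S FR=S RL=S RR=S
t=15: FL=S FR=S RL=S RR=S
t=20: FL=W FR=W RL=S RR=S
t=21: FL=S FR=S RL=S RR=S
t=27: FL=S FR=S RL=W RR=W

t=10: phase=(5,5,13,13) vs β=11 → FL=S FR=S RL=W RR=W
t=13: phase=(8,8,0,0) vs β=11 → FL=S FR=S RL=S RR=S
t=14: phase=(9,9,1,1) vs β=11 → FL=S FR=S RL=S RR=S
t=15: phase=(10,10,2,2) vs β=11 → FL=S FR=S RL=S RR=S
t=20: phase=(15,15,7,7) vs β=11 → FL=W FR=W RL=S RR=S
t=21: phase=(0,0,8,8) vs β=11 → FL=S FR=S RL=S RR=S
t=27: phase=(6,6,14,14) vs β=11 → FL=S FR=S RL=W RR=W


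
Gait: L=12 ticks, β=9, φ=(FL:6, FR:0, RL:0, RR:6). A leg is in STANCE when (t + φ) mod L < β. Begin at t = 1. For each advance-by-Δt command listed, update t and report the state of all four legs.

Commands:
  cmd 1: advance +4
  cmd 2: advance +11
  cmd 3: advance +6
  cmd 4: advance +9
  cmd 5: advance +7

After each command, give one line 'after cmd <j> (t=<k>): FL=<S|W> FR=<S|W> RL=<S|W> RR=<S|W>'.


after cmd 1 (t=5): FL=W FR=S RL=S RR=W
after cmd 2 (t=16): FL=W FR=S RL=S RR=W
after cmd 3 (t=22): FL=S FR=W RL=W RR=S
after cmd 4 (t=31): FL=S FR=S RL=S RR=S
after cmd 5 (t=38): FL=S FR=S RL=S RR=S

start t=1: FL=S FR=S RL=S RR=S
cmd 1: advance +4 → t=5, phase=(11,5,5,11) → FL=W FR=S RL=S RR=W
cmd 2: advance +11 → t=16, phase=(10,4,4,10) → FL=W FR=S RL=S RR=W
cmd 3: advance +6 → t=22, phase=(4,10,10,4) → FL=S FR=W RL=W RR=S
cmd 4: advance +9 → t=31, phase=(1,7,7,1) → FL=S FR=S RL=S RR=S
cmd 5: advance +7 → t=38, phase=(8,2,2,8) → FL=S FR=S RL=S RR=S


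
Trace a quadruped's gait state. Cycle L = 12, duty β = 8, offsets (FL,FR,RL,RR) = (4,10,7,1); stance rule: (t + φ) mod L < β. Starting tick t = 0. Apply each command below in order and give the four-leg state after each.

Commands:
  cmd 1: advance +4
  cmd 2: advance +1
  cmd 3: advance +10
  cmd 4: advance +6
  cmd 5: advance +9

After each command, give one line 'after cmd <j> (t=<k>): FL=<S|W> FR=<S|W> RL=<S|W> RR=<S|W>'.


start t=0: FL=S FR=W RL=S RR=S
cmd 1: advance +4 → t=4, phase=(8,2,11,5) → FL=W FR=S RL=W RR=S
cmd 2: advance +1 → t=5, phase=(9,3,0,6) → FL=W FR=S RL=S RR=S
cmd 3: advance +10 → t=15, phase=(7,1,10,4) → FL=S FR=S RL=W RR=S
cmd 4: advance +6 → t=21, phase=(1,7,4,10) → FL=S FR=S RL=S RR=W
cmd 5: advance +9 → t=30, phase=(10,4,1,7) → FL=W FR=S RL=S RR=S

after cmd 1 (t=4): FL=W FR=S RL=W RR=S
after cmd 2 (t=5): FL=W FR=S RL=S RR=S
after cmd 3 (t=15): FL=S FR=S RL=W RR=S
after cmd 4 (t=21): FL=S FR=S RL=S RR=W
after cmd 5 (t=30): FL=W FR=S RL=S RR=S


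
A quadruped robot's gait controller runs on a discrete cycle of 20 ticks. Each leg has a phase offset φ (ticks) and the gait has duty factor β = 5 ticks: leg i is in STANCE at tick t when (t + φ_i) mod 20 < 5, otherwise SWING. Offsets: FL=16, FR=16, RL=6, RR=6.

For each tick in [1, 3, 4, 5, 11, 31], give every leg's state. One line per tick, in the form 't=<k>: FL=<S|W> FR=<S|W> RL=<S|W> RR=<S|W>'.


t=1: FL=W FR=W RL=W RR=W
t=3: FL=W FR=W RL=W RR=W
t=4: FL=S FR=S RL=W RR=W
t=5: FL=S FR=S RL=W RR=W
t=11: FL=W FR=W RL=W RR=W
t=31: FL=W FR=W RL=W RR=W

t=1: phase=(17,17,7,7) vs β=5 → FL=W FR=W RL=W RR=W
t=3: phase=(19,19,9,9) vs β=5 → FL=W FR=W RL=W RR=W
t=4: phase=(0,0,10,10) vs β=5 → FL=S FR=S RL=W RR=W
t=5: phase=(1,1,11,11) vs β=5 → FL=S FR=S RL=W RR=W
t=11: phase=(7,7,17,17) vs β=5 → FL=W FR=W RL=W RR=W
t=31: phase=(7,7,17,17) vs β=5 → FL=W FR=W RL=W RR=W


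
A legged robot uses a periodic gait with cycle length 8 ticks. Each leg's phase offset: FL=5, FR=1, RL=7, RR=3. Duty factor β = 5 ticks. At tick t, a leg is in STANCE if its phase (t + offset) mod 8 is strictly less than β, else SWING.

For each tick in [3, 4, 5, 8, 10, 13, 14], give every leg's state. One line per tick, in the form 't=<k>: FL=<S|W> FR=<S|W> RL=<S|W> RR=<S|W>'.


t=3: phase=(0,4,2,6) vs β=5 → FL=S FR=S RL=S RR=W
t=4: phase=(1,5,3,7) vs β=5 → FL=S FR=W RL=S RR=W
t=5: phase=(2,6,4,0) vs β=5 → FL=S FR=W RL=S RR=S
t=8: phase=(5,1,7,3) vs β=5 → FL=W FR=S RL=W RR=S
t=10: phase=(7,3,1,5) vs β=5 → FL=W FR=S RL=S RR=W
t=13: phase=(2,6,4,0) vs β=5 → FL=S FR=W RL=S RR=S
t=14: phase=(3,7,5,1) vs β=5 → FL=S FR=W RL=W RR=S

t=3: FL=S FR=S RL=S RR=W
t=4: FL=S FR=W RL=S RR=W
t=5: FL=S FR=W RL=S RR=S
t=8: FL=W FR=S RL=W RR=S
t=10: FL=W FR=S RL=S RR=W
t=13: FL=S FR=W RL=S RR=S
t=14: FL=S FR=W RL=W RR=S


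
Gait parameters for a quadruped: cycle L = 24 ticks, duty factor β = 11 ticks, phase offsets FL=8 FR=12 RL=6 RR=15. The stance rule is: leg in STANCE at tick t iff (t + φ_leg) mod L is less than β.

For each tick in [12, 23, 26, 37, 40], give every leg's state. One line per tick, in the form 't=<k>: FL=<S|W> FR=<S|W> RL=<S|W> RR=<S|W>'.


t=12: FL=W FR=S RL=W RR=S
t=23: FL=S FR=W RL=S RR=W
t=26: FL=S FR=W RL=S RR=W
t=37: FL=W FR=S RL=W RR=S
t=40: FL=S FR=S RL=W RR=S

t=12: phase=(20,0,18,3) vs β=11 → FL=W FR=S RL=W RR=S
t=23: phase=(7,11,5,14) vs β=11 → FL=S FR=W RL=S RR=W
t=26: phase=(10,14,8,17) vs β=11 → FL=S FR=W RL=S RR=W
t=37: phase=(21,1,19,4) vs β=11 → FL=W FR=S RL=W RR=S
t=40: phase=(0,4,22,7) vs β=11 → FL=S FR=S RL=W RR=S


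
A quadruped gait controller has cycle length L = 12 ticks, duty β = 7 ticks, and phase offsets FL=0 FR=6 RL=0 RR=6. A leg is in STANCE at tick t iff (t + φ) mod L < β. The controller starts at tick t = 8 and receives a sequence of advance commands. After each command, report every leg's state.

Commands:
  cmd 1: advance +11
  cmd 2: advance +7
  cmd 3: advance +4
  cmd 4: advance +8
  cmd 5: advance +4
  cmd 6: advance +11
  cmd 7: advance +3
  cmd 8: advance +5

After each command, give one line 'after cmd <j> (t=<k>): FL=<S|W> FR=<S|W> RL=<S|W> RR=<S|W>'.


after cmd 1 (t=19): FL=W FR=S RL=W RR=S
after cmd 2 (t=26): FL=S FR=W RL=S RR=W
after cmd 3 (t=30): FL=S FR=S RL=S RR=S
after cmd 4 (t=38): FL=S FR=W RL=S RR=W
after cmd 5 (t=42): FL=S FR=S RL=S RR=S
after cmd 6 (t=53): FL=S FR=W RL=S RR=W
after cmd 7 (t=56): FL=W FR=S RL=W RR=S
after cmd 8 (t=61): FL=S FR=W RL=S RR=W

start t=8: FL=W FR=S RL=W RR=S
cmd 1: advance +11 → t=19, phase=(7,1,7,1) → FL=W FR=S RL=W RR=S
cmd 2: advance +7 → t=26, phase=(2,8,2,8) → FL=S FR=W RL=S RR=W
cmd 3: advance +4 → t=30, phase=(6,0,6,0) → FL=S FR=S RL=S RR=S
cmd 4: advance +8 → t=38, phase=(2,8,2,8) → FL=S FR=W RL=S RR=W
cmd 5: advance +4 → t=42, phase=(6,0,6,0) → FL=S FR=S RL=S RR=S
cmd 6: advance +11 → t=53, phase=(5,11,5,11) → FL=S FR=W RL=S RR=W
cmd 7: advance +3 → t=56, phase=(8,2,8,2) → FL=W FR=S RL=W RR=S
cmd 8: advance +5 → t=61, phase=(1,7,1,7) → FL=S FR=W RL=S RR=W


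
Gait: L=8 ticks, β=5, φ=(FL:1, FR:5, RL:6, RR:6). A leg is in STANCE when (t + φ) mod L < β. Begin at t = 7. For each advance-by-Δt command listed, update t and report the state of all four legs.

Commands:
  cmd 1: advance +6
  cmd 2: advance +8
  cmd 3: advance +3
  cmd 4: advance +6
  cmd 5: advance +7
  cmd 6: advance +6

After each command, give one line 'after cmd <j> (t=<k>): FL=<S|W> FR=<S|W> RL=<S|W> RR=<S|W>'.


after cmd 1 (t=13): FL=W FR=S RL=S RR=S
after cmd 2 (t=21): FL=W FR=S RL=S RR=S
after cmd 3 (t=24): FL=S FR=W RL=W RR=W
after cmd 4 (t=30): FL=W FR=S RL=S RR=S
after cmd 5 (t=37): FL=W FR=S RL=S RR=S
after cmd 6 (t=43): FL=S FR=S RL=S RR=S

start t=7: FL=S FR=S RL=W RR=W
cmd 1: advance +6 → t=13, phase=(6,2,3,3) → FL=W FR=S RL=S RR=S
cmd 2: advance +8 → t=21, phase=(6,2,3,3) → FL=W FR=S RL=S RR=S
cmd 3: advance +3 → t=24, phase=(1,5,6,6) → FL=S FR=W RL=W RR=W
cmd 4: advance +6 → t=30, phase=(7,3,4,4) → FL=W FR=S RL=S RR=S
cmd 5: advance +7 → t=37, phase=(6,2,3,3) → FL=W FR=S RL=S RR=S
cmd 6: advance +6 → t=43, phase=(4,0,1,1) → FL=S FR=S RL=S RR=S


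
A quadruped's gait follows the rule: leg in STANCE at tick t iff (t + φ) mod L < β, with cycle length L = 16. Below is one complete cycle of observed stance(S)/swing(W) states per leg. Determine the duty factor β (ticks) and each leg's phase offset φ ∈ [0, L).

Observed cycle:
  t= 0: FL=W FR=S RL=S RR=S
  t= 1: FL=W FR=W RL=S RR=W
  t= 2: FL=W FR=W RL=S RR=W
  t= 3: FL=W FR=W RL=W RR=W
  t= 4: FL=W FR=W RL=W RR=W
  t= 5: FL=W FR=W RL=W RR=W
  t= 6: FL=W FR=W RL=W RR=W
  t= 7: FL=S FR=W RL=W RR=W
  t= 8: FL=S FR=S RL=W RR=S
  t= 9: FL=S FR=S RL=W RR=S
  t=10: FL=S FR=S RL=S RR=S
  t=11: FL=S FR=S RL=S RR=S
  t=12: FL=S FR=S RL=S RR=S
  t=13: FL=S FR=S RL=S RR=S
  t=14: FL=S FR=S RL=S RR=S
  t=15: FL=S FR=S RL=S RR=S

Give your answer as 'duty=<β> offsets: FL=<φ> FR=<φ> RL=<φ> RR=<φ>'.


duty β = stance ticks per leg = 9
FL: stance ticks = 9; W→S at t=7 → φ=9
FR: stance ticks = 9; W→S at t=8 → φ=8
RL: stance ticks = 9; W→S at t=10 → φ=6
RR: stance ticks = 9; W→S at t=8 → φ=8

duty=9 offsets: FL=9 FR=8 RL=6 RR=8


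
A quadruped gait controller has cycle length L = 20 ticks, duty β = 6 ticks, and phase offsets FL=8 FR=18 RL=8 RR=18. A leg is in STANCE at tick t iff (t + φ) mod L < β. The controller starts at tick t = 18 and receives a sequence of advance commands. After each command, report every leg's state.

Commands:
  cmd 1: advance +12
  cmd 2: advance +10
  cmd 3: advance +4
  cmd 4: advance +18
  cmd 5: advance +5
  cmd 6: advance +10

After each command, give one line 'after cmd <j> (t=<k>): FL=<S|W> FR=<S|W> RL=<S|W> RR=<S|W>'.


start t=18: FL=W FR=W RL=W RR=W
cmd 1: advance +12 → t=30, phase=(18,8,18,8) → FL=W FR=W RL=W RR=W
cmd 2: advance +10 → t=40, phase=(8,18,8,18) → FL=W FR=W RL=W RR=W
cmd 3: advance +4 → t=44, phase=(12,2,12,2) → FL=W FR=S RL=W RR=S
cmd 4: advance +18 → t=62, phase=(10,0,10,0) → FL=W FR=S RL=W RR=S
cmd 5: advance +5 → t=67, phase=(15,5,15,5) → FL=W FR=S RL=W RR=S
cmd 6: advance +10 → t=77, phase=(5,15,5,15) → FL=S FR=W RL=S RR=W

after cmd 1 (t=30): FL=W FR=W RL=W RR=W
after cmd 2 (t=40): FL=W FR=W RL=W RR=W
after cmd 3 (t=44): FL=W FR=S RL=W RR=S
after cmd 4 (t=62): FL=W FR=S RL=W RR=S
after cmd 5 (t=67): FL=W FR=S RL=W RR=S
after cmd 6 (t=77): FL=S FR=W RL=S RR=W


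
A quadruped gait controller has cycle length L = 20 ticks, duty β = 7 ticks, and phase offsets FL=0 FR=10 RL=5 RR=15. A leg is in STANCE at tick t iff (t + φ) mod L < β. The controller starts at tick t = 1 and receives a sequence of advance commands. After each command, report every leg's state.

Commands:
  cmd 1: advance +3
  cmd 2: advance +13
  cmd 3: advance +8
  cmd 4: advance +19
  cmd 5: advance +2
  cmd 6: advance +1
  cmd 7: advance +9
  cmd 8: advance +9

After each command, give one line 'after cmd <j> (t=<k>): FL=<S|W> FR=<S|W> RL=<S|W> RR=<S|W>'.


after cmd 1 (t=4): FL=S FR=W RL=W RR=W
after cmd 2 (t=17): FL=W FR=W RL=S RR=W
after cmd 3 (t=25): FL=S FR=W RL=W RR=S
after cmd 4 (t=44): FL=S FR=W RL=W RR=W
after cmd 5 (t=46): FL=S FR=W RL=W RR=S
after cmd 6 (t=47): FL=W FR=W RL=W RR=S
after cmd 7 (t=56): FL=W FR=S RL=S RR=W
after cmd 8 (t=65): FL=S FR=W RL=W RR=S

start t=1: FL=S FR=W RL=S RR=W
cmd 1: advance +3 → t=4, phase=(4,14,9,19) → FL=S FR=W RL=W RR=W
cmd 2: advance +13 → t=17, phase=(17,7,2,12) → FL=W FR=W RL=S RR=W
cmd 3: advance +8 → t=25, phase=(5,15,10,0) → FL=S FR=W RL=W RR=S
cmd 4: advance +19 → t=44, phase=(4,14,9,19) → FL=S FR=W RL=W RR=W
cmd 5: advance +2 → t=46, phase=(6,16,11,1) → FL=S FR=W RL=W RR=S
cmd 6: advance +1 → t=47, phase=(7,17,12,2) → FL=W FR=W RL=W RR=S
cmd 7: advance +9 → t=56, phase=(16,6,1,11) → FL=W FR=S RL=S RR=W
cmd 8: advance +9 → t=65, phase=(5,15,10,0) → FL=S FR=W RL=W RR=S


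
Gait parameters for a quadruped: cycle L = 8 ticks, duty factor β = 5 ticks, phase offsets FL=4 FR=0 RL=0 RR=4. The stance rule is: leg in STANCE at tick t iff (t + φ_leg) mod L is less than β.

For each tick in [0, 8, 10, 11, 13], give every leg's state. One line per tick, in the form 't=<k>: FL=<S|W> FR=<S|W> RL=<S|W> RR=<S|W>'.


t=0: FL=S FR=S RL=S RR=S
t=8: FL=S FR=S RL=S RR=S
t=10: FL=W FR=S RL=S RR=W
t=11: FL=W FR=S RL=S RR=W
t=13: FL=S FR=W RL=W RR=S

t=0: phase=(4,0,0,4) vs β=5 → FL=S FR=S RL=S RR=S
t=8: phase=(4,0,0,4) vs β=5 → FL=S FR=S RL=S RR=S
t=10: phase=(6,2,2,6) vs β=5 → FL=W FR=S RL=S RR=W
t=11: phase=(7,3,3,7) vs β=5 → FL=W FR=S RL=S RR=W
t=13: phase=(1,5,5,1) vs β=5 → FL=S FR=W RL=W RR=S


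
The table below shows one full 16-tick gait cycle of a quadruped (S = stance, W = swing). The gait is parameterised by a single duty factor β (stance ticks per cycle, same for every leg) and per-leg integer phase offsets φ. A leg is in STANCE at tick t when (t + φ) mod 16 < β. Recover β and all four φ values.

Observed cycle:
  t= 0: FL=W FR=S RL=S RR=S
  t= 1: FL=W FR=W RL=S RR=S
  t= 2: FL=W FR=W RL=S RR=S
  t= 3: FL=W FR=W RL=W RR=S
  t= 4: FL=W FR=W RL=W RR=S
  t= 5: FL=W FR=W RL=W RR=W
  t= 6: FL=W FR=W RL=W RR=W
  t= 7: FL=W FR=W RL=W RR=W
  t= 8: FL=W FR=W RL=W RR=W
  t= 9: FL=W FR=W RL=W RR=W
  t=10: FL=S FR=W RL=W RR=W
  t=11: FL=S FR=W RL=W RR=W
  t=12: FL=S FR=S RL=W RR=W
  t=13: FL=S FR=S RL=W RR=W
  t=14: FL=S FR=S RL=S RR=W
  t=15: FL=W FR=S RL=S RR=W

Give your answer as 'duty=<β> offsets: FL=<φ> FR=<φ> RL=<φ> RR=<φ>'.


duty=5 offsets: FL=6 FR=4 RL=2 RR=0

duty β = stance ticks per leg = 5
FL: stance ticks = 5; W→S at t=10 → φ=6
FR: stance ticks = 5; W→S at t=12 → φ=4
RL: stance ticks = 5; W→S at t=14 → φ=2
RR: stance ticks = 5; W→S at t=0 → φ=0


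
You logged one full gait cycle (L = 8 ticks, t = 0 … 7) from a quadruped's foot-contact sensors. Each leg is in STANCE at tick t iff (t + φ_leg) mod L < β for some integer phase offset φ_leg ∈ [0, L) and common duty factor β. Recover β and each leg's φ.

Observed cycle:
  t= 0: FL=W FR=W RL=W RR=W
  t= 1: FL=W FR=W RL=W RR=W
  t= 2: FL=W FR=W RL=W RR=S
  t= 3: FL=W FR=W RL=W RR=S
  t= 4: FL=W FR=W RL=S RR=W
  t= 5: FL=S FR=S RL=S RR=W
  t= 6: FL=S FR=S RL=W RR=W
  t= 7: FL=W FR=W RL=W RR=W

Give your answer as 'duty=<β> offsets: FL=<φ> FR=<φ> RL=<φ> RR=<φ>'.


duty β = stance ticks per leg = 2
FL: stance ticks = 2; W→S at t=5 → φ=3
FR: stance ticks = 2; W→S at t=5 → φ=3
RL: stance ticks = 2; W→S at t=4 → φ=4
RR: stance ticks = 2; W→S at t=2 → φ=6

duty=2 offsets: FL=3 FR=3 RL=4 RR=6


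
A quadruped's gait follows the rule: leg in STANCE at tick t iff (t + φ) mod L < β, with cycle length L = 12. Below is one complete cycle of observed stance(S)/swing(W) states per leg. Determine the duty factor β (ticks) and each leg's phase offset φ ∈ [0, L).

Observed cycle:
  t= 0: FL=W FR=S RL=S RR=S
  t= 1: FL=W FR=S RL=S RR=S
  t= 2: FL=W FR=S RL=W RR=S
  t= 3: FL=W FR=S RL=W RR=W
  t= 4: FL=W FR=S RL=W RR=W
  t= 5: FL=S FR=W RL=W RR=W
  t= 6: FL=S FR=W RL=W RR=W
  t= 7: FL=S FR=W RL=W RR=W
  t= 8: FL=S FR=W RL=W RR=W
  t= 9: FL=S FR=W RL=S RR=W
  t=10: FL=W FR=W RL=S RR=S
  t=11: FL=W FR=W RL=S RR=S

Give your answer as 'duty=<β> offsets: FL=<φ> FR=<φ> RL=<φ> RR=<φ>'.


duty β = stance ticks per leg = 5
FL: stance ticks = 5; W→S at t=5 → φ=7
FR: stance ticks = 5; W→S at t=0 → φ=0
RL: stance ticks = 5; W→S at t=9 → φ=3
RR: stance ticks = 5; W→S at t=10 → φ=2

duty=5 offsets: FL=7 FR=0 RL=3 RR=2


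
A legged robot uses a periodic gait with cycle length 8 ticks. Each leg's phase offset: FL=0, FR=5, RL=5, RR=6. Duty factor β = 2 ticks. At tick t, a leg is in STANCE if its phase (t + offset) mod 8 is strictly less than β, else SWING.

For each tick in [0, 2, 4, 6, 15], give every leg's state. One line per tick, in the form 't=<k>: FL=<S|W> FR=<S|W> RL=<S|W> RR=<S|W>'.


t=0: FL=S FR=W RL=W RR=W
t=2: FL=W FR=W RL=W RR=S
t=4: FL=W FR=S RL=S RR=W
t=6: FL=W FR=W RL=W RR=W
t=15: FL=W FR=W RL=W RR=W

t=0: phase=(0,5,5,6) vs β=2 → FL=S FR=W RL=W RR=W
t=2: phase=(2,7,7,0) vs β=2 → FL=W FR=W RL=W RR=S
t=4: phase=(4,1,1,2) vs β=2 → FL=W FR=S RL=S RR=W
t=6: phase=(6,3,3,4) vs β=2 → FL=W FR=W RL=W RR=W
t=15: phase=(7,4,4,5) vs β=2 → FL=W FR=W RL=W RR=W


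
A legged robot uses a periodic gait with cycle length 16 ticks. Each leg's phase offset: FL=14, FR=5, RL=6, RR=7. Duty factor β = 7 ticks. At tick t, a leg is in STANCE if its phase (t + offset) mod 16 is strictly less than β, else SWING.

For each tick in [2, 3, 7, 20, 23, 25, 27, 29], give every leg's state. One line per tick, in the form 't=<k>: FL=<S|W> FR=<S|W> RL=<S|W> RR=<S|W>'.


t=2: FL=S FR=W RL=W RR=W
t=3: FL=S FR=W RL=W RR=W
t=7: FL=S FR=W RL=W RR=W
t=20: FL=S FR=W RL=W RR=W
t=23: FL=S FR=W RL=W RR=W
t=25: FL=W FR=W RL=W RR=S
t=27: FL=W FR=S RL=S RR=S
t=29: FL=W FR=S RL=S RR=S

t=2: phase=(0,7,8,9) vs β=7 → FL=S FR=W RL=W RR=W
t=3: phase=(1,8,9,10) vs β=7 → FL=S FR=W RL=W RR=W
t=7: phase=(5,12,13,14) vs β=7 → FL=S FR=W RL=W RR=W
t=20: phase=(2,9,10,11) vs β=7 → FL=S FR=W RL=W RR=W
t=23: phase=(5,12,13,14) vs β=7 → FL=S FR=W RL=W RR=W
t=25: phase=(7,14,15,0) vs β=7 → FL=W FR=W RL=W RR=S
t=27: phase=(9,0,1,2) vs β=7 → FL=W FR=S RL=S RR=S
t=29: phase=(11,2,3,4) vs β=7 → FL=W FR=S RL=S RR=S


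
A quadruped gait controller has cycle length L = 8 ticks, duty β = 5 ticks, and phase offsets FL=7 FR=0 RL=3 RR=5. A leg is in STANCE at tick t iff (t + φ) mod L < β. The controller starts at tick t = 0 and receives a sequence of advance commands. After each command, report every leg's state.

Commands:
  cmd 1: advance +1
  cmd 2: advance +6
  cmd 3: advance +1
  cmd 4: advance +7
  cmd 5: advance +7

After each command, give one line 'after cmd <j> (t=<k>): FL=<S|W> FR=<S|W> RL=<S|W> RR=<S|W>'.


after cmd 1 (t=1): FL=S FR=S RL=S RR=W
after cmd 2 (t=7): FL=W FR=W RL=S RR=S
after cmd 3 (t=8): FL=W FR=S RL=S RR=W
after cmd 4 (t=15): FL=W FR=W RL=S RR=S
after cmd 5 (t=22): FL=W FR=W RL=S RR=S

start t=0: FL=W FR=S RL=S RR=W
cmd 1: advance +1 → t=1, phase=(0,1,4,6) → FL=S FR=S RL=S RR=W
cmd 2: advance +6 → t=7, phase=(6,7,2,4) → FL=W FR=W RL=S RR=S
cmd 3: advance +1 → t=8, phase=(7,0,3,5) → FL=W FR=S RL=S RR=W
cmd 4: advance +7 → t=15, phase=(6,7,2,4) → FL=W FR=W RL=S RR=S
cmd 5: advance +7 → t=22, phase=(5,6,1,3) → FL=W FR=W RL=S RR=S


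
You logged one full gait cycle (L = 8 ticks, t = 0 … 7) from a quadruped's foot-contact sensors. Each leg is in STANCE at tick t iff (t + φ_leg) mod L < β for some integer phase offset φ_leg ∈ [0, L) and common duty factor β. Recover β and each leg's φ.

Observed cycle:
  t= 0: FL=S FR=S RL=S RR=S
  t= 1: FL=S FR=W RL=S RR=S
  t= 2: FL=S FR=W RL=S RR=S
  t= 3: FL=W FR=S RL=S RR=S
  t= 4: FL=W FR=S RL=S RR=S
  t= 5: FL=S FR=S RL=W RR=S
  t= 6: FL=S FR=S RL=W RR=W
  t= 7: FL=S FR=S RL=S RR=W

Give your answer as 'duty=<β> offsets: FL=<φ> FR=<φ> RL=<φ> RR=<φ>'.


duty β = stance ticks per leg = 6
FL: stance ticks = 6; W→S at t=5 → φ=3
FR: stance ticks = 6; W→S at t=3 → φ=5
RL: stance ticks = 6; W→S at t=7 → φ=1
RR: stance ticks = 6; W→S at t=0 → φ=0

duty=6 offsets: FL=3 FR=5 RL=1 RR=0


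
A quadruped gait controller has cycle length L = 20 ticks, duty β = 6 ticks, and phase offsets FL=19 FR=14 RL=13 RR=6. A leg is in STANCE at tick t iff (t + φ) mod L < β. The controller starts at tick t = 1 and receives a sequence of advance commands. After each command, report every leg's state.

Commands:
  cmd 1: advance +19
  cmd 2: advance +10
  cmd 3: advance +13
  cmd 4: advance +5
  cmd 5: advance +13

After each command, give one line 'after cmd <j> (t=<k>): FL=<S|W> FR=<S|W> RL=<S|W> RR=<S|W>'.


after cmd 1 (t=20): FL=W FR=W RL=W RR=W
after cmd 2 (t=30): FL=W FR=S RL=S RR=W
after cmd 3 (t=43): FL=S FR=W RL=W RR=W
after cmd 4 (t=48): FL=W FR=S RL=S RR=W
after cmd 5 (t=61): FL=S FR=W RL=W RR=W

start t=1: FL=S FR=W RL=W RR=W
cmd 1: advance +19 → t=20, phase=(19,14,13,6) → FL=W FR=W RL=W RR=W
cmd 2: advance +10 → t=30, phase=(9,4,3,16) → FL=W FR=S RL=S RR=W
cmd 3: advance +13 → t=43, phase=(2,17,16,9) → FL=S FR=W RL=W RR=W
cmd 4: advance +5 → t=48, phase=(7,2,1,14) → FL=W FR=S RL=S RR=W
cmd 5: advance +13 → t=61, phase=(0,15,14,7) → FL=S FR=W RL=W RR=W


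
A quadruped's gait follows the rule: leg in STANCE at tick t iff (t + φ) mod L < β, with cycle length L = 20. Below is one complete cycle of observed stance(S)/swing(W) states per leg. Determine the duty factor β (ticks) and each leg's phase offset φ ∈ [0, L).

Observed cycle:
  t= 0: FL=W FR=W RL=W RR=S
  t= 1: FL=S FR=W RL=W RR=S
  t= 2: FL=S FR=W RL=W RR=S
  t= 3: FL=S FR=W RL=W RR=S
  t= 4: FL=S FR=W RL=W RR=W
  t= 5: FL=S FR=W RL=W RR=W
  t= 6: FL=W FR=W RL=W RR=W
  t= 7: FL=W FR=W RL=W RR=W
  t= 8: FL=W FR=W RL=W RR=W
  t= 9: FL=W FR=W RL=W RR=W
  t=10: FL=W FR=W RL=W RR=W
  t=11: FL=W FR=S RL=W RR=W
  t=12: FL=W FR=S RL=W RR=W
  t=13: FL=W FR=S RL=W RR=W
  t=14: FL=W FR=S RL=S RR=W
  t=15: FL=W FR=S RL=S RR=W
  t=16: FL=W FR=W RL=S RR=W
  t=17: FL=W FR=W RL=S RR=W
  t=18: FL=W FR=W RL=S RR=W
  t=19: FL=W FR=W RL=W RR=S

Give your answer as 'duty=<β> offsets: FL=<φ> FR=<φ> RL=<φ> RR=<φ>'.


duty=5 offsets: FL=19 FR=9 RL=6 RR=1

duty β = stance ticks per leg = 5
FL: stance ticks = 5; W→S at t=1 → φ=19
FR: stance ticks = 5; W→S at t=11 → φ=9
RL: stance ticks = 5; W→S at t=14 → φ=6
RR: stance ticks = 5; W→S at t=19 → φ=1


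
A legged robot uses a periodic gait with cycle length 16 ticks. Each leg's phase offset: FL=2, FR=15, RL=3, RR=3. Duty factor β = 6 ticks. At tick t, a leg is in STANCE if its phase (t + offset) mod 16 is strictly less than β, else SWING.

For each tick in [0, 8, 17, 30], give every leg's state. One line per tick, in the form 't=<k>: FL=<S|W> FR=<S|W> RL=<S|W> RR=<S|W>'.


t=0: FL=S FR=W RL=S RR=S
t=8: FL=W FR=W RL=W RR=W
t=17: FL=S FR=S RL=S RR=S
t=30: FL=S FR=W RL=S RR=S

t=0: phase=(2,15,3,3) vs β=6 → FL=S FR=W RL=S RR=S
t=8: phase=(10,7,11,11) vs β=6 → FL=W FR=W RL=W RR=W
t=17: phase=(3,0,4,4) vs β=6 → FL=S FR=S RL=S RR=S
t=30: phase=(0,13,1,1) vs β=6 → FL=S FR=W RL=S RR=S


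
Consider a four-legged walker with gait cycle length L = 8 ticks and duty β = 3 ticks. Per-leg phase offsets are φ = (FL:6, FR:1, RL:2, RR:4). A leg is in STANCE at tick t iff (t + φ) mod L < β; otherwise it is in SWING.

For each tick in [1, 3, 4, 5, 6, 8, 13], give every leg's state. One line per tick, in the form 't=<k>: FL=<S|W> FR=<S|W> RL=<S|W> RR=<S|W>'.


t=1: phase=(7,2,3,5) vs β=3 → FL=W FR=S RL=W RR=W
t=3: phase=(1,4,5,7) vs β=3 → FL=S FR=W RL=W RR=W
t=4: phase=(2,5,6,0) vs β=3 → FL=S FR=W RL=W RR=S
t=5: phase=(3,6,7,1) vs β=3 → FL=W FR=W RL=W RR=S
t=6: phase=(4,7,0,2) vs β=3 → FL=W FR=W RL=S RR=S
t=8: phase=(6,1,2,4) vs β=3 → FL=W FR=S RL=S RR=W
t=13: phase=(3,6,7,1) vs β=3 → FL=W FR=W RL=W RR=S

t=1: FL=W FR=S RL=W RR=W
t=3: FL=S FR=W RL=W RR=W
t=4: FL=S FR=W RL=W RR=S
t=5: FL=W FR=W RL=W RR=S
t=6: FL=W FR=W RL=S RR=S
t=8: FL=W FR=S RL=S RR=W
t=13: FL=W FR=W RL=W RR=S


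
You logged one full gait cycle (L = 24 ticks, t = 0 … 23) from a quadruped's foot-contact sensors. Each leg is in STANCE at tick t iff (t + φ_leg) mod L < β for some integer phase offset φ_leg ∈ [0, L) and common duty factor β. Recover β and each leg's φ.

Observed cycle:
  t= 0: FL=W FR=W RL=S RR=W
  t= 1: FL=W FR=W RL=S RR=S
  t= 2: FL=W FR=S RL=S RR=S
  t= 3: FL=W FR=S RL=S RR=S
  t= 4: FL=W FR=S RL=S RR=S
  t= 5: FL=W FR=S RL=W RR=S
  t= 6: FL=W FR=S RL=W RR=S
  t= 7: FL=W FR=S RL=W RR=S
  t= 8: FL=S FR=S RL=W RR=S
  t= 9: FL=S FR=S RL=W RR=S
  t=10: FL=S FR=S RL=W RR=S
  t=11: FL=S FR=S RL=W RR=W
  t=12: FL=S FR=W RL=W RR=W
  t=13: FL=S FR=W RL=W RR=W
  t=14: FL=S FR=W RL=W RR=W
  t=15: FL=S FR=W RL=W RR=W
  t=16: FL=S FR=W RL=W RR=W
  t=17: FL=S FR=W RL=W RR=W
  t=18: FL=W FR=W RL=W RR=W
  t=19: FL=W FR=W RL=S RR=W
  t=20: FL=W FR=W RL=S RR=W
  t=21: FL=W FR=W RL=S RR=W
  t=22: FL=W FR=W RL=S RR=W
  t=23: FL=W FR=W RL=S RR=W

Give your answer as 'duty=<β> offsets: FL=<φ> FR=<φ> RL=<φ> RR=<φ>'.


duty=10 offsets: FL=16 FR=22 RL=5 RR=23

duty β = stance ticks per leg = 10
FL: stance ticks = 10; W→S at t=8 → φ=16
FR: stance ticks = 10; W→S at t=2 → φ=22
RL: stance ticks = 10; W→S at t=19 → φ=5
RR: stance ticks = 10; W→S at t=1 → φ=23


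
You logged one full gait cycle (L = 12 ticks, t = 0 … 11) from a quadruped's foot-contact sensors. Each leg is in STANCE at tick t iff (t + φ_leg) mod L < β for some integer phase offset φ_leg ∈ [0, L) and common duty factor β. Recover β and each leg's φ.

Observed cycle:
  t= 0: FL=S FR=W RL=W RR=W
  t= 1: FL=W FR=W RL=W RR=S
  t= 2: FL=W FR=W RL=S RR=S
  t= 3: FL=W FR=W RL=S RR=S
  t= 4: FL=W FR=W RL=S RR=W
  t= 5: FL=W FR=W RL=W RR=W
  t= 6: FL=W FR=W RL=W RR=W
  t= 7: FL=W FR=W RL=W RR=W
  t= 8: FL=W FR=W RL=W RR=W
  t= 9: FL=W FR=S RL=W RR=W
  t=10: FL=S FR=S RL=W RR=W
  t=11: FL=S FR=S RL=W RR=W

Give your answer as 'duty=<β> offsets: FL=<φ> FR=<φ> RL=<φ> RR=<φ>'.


duty=3 offsets: FL=2 FR=3 RL=10 RR=11

duty β = stance ticks per leg = 3
FL: stance ticks = 3; W→S at t=10 → φ=2
FR: stance ticks = 3; W→S at t=9 → φ=3
RL: stance ticks = 3; W→S at t=2 → φ=10
RR: stance ticks = 3; W→S at t=1 → φ=11


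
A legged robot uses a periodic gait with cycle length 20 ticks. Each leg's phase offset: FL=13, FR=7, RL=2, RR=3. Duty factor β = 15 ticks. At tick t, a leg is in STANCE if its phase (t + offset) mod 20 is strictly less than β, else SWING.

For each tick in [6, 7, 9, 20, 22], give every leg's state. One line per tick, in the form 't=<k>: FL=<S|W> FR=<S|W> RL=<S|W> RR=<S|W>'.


t=6: phase=(19,13,8,9) vs β=15 → FL=W FR=S RL=S RR=S
t=7: phase=(0,14,9,10) vs β=15 → FL=S FR=S RL=S RR=S
t=9: phase=(2,16,11,12) vs β=15 → FL=S FR=W RL=S RR=S
t=20: phase=(13,7,2,3) vs β=15 → FL=S FR=S RL=S RR=S
t=22: phase=(15,9,4,5) vs β=15 → FL=W FR=S RL=S RR=S

t=6: FL=W FR=S RL=S RR=S
t=7: FL=S FR=S RL=S RR=S
t=9: FL=S FR=W RL=S RR=S
t=20: FL=S FR=S RL=S RR=S
t=22: FL=W FR=S RL=S RR=S


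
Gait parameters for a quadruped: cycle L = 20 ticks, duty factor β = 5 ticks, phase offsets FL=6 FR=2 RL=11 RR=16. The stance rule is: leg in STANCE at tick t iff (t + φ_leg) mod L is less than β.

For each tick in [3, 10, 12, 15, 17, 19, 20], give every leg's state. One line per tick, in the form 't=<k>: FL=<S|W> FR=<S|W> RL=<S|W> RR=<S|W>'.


t=3: phase=(9,5,14,19) vs β=5 → FL=W FR=W RL=W RR=W
t=10: phase=(16,12,1,6) vs β=5 → FL=W FR=W RL=S RR=W
t=12: phase=(18,14,3,8) vs β=5 → FL=W FR=W RL=S RR=W
t=15: phase=(1,17,6,11) vs β=5 → FL=S FR=W RL=W RR=W
t=17: phase=(3,19,8,13) vs β=5 → FL=S FR=W RL=W RR=W
t=19: phase=(5,1,10,15) vs β=5 → FL=W FR=S RL=W RR=W
t=20: phase=(6,2,11,16) vs β=5 → FL=W FR=S RL=W RR=W

t=3: FL=W FR=W RL=W RR=W
t=10: FL=W FR=W RL=S RR=W
t=12: FL=W FR=W RL=S RR=W
t=15: FL=S FR=W RL=W RR=W
t=17: FL=S FR=W RL=W RR=W
t=19: FL=W FR=S RL=W RR=W
t=20: FL=W FR=S RL=W RR=W


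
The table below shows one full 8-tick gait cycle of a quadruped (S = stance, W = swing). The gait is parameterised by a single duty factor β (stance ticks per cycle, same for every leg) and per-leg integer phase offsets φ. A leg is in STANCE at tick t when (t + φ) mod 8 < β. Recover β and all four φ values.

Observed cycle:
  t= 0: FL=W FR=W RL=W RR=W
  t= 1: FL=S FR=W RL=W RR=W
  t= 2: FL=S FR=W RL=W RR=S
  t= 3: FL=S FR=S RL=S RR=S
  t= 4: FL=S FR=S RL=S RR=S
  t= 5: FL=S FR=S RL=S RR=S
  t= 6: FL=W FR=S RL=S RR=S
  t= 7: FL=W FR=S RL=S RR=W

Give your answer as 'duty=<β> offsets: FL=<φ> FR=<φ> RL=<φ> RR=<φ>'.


duty=5 offsets: FL=7 FR=5 RL=5 RR=6

duty β = stance ticks per leg = 5
FL: stance ticks = 5; W→S at t=1 → φ=7
FR: stance ticks = 5; W→S at t=3 → φ=5
RL: stance ticks = 5; W→S at t=3 → φ=5
RR: stance ticks = 5; W→S at t=2 → φ=6


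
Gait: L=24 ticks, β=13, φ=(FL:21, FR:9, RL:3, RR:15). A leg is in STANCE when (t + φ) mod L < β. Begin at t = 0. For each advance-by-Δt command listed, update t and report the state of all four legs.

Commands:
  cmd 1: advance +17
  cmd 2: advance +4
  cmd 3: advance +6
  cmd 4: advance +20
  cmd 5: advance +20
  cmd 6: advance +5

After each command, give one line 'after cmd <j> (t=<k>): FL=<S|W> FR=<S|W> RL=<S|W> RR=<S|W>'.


after cmd 1 (t=17): FL=W FR=S RL=W RR=S
after cmd 2 (t=21): FL=W FR=S RL=S RR=S
after cmd 3 (t=27): FL=S FR=S RL=S RR=W
after cmd 4 (t=47): FL=W FR=S RL=S RR=W
after cmd 5 (t=67): FL=W FR=S RL=W RR=S
after cmd 6 (t=72): FL=W FR=S RL=S RR=W

start t=0: FL=W FR=S RL=S RR=W
cmd 1: advance +17 → t=17, phase=(14,2,20,8) → FL=W FR=S RL=W RR=S
cmd 2: advance +4 → t=21, phase=(18,6,0,12) → FL=W FR=S RL=S RR=S
cmd 3: advance +6 → t=27, phase=(0,12,6,18) → FL=S FR=S RL=S RR=W
cmd 4: advance +20 → t=47, phase=(20,8,2,14) → FL=W FR=S RL=S RR=W
cmd 5: advance +20 → t=67, phase=(16,4,22,10) → FL=W FR=S RL=W RR=S
cmd 6: advance +5 → t=72, phase=(21,9,3,15) → FL=W FR=S RL=S RR=W


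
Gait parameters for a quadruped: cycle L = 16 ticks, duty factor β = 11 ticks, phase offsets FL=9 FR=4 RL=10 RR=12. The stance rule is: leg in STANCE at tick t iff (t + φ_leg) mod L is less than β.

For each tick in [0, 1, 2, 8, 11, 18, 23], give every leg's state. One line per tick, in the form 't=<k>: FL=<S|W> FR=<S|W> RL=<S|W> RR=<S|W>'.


t=0: phase=(9,4,10,12) vs β=11 → FL=S FR=S RL=S RR=W
t=1: phase=(10,5,11,13) vs β=11 → FL=S FR=S RL=W RR=W
t=2: phase=(11,6,12,14) vs β=11 → FL=W FR=S RL=W RR=W
t=8: phase=(1,12,2,4) vs β=11 → FL=S FR=W RL=S RR=S
t=11: phase=(4,15,5,7) vs β=11 → FL=S FR=W RL=S RR=S
t=18: phase=(11,6,12,14) vs β=11 → FL=W FR=S RL=W RR=W
t=23: phase=(0,11,1,3) vs β=11 → FL=S FR=W RL=S RR=S

t=0: FL=S FR=S RL=S RR=W
t=1: FL=S FR=S RL=W RR=W
t=2: FL=W FR=S RL=W RR=W
t=8: FL=S FR=W RL=S RR=S
t=11: FL=S FR=W RL=S RR=S
t=18: FL=W FR=S RL=W RR=W
t=23: FL=S FR=W RL=S RR=S


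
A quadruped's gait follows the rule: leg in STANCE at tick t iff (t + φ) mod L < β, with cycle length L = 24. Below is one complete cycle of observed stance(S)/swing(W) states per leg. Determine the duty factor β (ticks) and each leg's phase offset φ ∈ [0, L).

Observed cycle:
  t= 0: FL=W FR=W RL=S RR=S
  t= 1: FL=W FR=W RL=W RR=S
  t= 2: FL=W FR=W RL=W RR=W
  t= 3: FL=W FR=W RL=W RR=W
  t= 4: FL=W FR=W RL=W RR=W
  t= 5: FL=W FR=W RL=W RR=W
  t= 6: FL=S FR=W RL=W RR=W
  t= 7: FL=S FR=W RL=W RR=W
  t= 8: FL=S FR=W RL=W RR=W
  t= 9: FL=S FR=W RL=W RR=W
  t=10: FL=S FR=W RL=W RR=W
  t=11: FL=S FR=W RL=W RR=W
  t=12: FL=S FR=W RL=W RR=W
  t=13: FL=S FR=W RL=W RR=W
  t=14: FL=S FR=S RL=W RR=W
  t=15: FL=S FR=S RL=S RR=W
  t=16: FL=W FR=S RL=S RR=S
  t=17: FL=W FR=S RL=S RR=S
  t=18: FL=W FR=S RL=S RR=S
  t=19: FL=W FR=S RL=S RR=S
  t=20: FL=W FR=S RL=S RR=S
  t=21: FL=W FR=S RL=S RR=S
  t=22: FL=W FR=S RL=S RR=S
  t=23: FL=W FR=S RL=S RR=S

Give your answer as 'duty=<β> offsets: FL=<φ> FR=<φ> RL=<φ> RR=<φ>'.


duty β = stance ticks per leg = 10
FL: stance ticks = 10; W→S at t=6 → φ=18
FR: stance ticks = 10; W→S at t=14 → φ=10
RL: stance ticks = 10; W→S at t=15 → φ=9
RR: stance ticks = 10; W→S at t=16 → φ=8

duty=10 offsets: FL=18 FR=10 RL=9 RR=8


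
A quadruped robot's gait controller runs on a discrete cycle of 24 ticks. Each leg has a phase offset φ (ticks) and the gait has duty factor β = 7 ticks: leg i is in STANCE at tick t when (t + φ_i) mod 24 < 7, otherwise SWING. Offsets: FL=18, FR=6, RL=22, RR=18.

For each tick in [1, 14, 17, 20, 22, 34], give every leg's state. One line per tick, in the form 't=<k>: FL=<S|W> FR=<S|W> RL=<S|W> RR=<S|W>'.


t=1: FL=W FR=W RL=W RR=W
t=14: FL=W FR=W RL=W RR=W
t=17: FL=W FR=W RL=W RR=W
t=20: FL=W FR=S RL=W RR=W
t=22: FL=W FR=S RL=W RR=W
t=34: FL=S FR=W RL=W RR=S

t=1: phase=(19,7,23,19) vs β=7 → FL=W FR=W RL=W RR=W
t=14: phase=(8,20,12,8) vs β=7 → FL=W FR=W RL=W RR=W
t=17: phase=(11,23,15,11) vs β=7 → FL=W FR=W RL=W RR=W
t=20: phase=(14,2,18,14) vs β=7 → FL=W FR=S RL=W RR=W
t=22: phase=(16,4,20,16) vs β=7 → FL=W FR=S RL=W RR=W
t=34: phase=(4,16,8,4) vs β=7 → FL=S FR=W RL=W RR=S


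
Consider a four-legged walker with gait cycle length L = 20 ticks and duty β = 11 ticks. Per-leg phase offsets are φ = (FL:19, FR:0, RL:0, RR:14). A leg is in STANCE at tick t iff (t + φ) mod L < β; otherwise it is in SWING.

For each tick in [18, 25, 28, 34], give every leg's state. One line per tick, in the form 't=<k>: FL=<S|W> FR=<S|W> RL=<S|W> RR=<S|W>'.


t=18: phase=(17,18,18,12) vs β=11 → FL=W FR=W RL=W RR=W
t=25: phase=(4,5,5,19) vs β=11 → FL=S FR=S RL=S RR=W
t=28: phase=(7,8,8,2) vs β=11 → FL=S FR=S RL=S RR=S
t=34: phase=(13,14,14,8) vs β=11 → FL=W FR=W RL=W RR=S

t=18: FL=W FR=W RL=W RR=W
t=25: FL=S FR=S RL=S RR=W
t=28: FL=S FR=S RL=S RR=S
t=34: FL=W FR=W RL=W RR=S


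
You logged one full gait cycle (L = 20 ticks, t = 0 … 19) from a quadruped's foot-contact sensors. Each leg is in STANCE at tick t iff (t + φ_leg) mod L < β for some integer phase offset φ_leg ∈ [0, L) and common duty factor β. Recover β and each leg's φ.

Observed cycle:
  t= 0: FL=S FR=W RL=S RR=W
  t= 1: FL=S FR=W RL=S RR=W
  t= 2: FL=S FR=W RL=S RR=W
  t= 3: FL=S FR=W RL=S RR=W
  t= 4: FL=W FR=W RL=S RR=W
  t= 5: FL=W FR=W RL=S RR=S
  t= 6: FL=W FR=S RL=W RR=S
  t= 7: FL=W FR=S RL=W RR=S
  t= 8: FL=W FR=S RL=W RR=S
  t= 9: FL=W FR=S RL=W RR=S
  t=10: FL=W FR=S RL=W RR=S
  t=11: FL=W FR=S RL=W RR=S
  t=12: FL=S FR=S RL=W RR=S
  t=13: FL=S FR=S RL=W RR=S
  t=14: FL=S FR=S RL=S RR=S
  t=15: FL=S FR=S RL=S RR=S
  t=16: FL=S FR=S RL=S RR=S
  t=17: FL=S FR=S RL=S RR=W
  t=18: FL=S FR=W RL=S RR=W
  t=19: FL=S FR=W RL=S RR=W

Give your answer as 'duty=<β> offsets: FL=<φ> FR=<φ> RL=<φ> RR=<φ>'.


duty=12 offsets: FL=8 FR=14 RL=6 RR=15

duty β = stance ticks per leg = 12
FL: stance ticks = 12; W→S at t=12 → φ=8
FR: stance ticks = 12; W→S at t=6 → φ=14
RL: stance ticks = 12; W→S at t=14 → φ=6
RR: stance ticks = 12; W→S at t=5 → φ=15


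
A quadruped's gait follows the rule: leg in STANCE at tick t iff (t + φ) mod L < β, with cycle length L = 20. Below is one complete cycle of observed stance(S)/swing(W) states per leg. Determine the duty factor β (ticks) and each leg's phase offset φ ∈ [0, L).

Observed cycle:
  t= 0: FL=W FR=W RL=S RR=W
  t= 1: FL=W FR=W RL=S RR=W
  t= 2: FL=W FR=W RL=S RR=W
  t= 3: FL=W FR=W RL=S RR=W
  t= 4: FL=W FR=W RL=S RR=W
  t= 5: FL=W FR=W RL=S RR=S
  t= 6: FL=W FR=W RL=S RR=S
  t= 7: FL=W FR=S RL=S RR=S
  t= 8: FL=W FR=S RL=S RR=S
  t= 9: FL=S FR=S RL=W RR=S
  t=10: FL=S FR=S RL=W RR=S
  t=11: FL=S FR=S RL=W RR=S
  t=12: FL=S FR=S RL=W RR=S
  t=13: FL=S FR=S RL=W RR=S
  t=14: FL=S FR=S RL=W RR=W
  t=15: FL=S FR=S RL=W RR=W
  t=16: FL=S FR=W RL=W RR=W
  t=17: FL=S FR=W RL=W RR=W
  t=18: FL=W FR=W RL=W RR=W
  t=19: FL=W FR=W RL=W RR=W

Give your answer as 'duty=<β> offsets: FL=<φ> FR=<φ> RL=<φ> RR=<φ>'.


duty=9 offsets: FL=11 FR=13 RL=0 RR=15

duty β = stance ticks per leg = 9
FL: stance ticks = 9; W→S at t=9 → φ=11
FR: stance ticks = 9; W→S at t=7 → φ=13
RL: stance ticks = 9; W→S at t=0 → φ=0
RR: stance ticks = 9; W→S at t=5 → φ=15


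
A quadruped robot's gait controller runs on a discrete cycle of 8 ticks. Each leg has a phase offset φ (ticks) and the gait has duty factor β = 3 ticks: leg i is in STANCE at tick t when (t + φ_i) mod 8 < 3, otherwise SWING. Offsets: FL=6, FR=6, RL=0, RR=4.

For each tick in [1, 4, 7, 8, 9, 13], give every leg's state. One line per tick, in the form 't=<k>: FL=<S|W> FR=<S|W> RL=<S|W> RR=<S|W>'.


t=1: phase=(7,7,1,5) vs β=3 → FL=W FR=W RL=S RR=W
t=4: phase=(2,2,4,0) vs β=3 → FL=S FR=S RL=W RR=S
t=7: phase=(5,5,7,3) vs β=3 → FL=W FR=W RL=W RR=W
t=8: phase=(6,6,0,4) vs β=3 → FL=W FR=W RL=S RR=W
t=9: phase=(7,7,1,5) vs β=3 → FL=W FR=W RL=S RR=W
t=13: phase=(3,3,5,1) vs β=3 → FL=W FR=W RL=W RR=S

t=1: FL=W FR=W RL=S RR=W
t=4: FL=S FR=S RL=W RR=S
t=7: FL=W FR=W RL=W RR=W
t=8: FL=W FR=W RL=S RR=W
t=9: FL=W FR=W RL=S RR=W
t=13: FL=W FR=W RL=W RR=S


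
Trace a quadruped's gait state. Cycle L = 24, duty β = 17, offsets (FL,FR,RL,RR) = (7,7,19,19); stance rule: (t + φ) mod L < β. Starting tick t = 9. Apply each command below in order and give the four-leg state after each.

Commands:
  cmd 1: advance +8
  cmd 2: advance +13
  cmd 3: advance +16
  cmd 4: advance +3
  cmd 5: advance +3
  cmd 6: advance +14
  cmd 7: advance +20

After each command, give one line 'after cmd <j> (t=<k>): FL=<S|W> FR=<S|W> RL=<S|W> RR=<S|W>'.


after cmd 1 (t=17): FL=S FR=S RL=S RR=S
after cmd 2 (t=30): FL=S FR=S RL=S RR=S
after cmd 3 (t=46): FL=S FR=S RL=W RR=W
after cmd 4 (t=49): FL=S FR=S RL=W RR=W
after cmd 5 (t=52): FL=S FR=S RL=W RR=W
after cmd 6 (t=66): FL=S FR=S RL=S RR=S
after cmd 7 (t=86): FL=W FR=W RL=S RR=S

start t=9: FL=S FR=S RL=S RR=S
cmd 1: advance +8 → t=17, phase=(0,0,12,12) → FL=S FR=S RL=S RR=S
cmd 2: advance +13 → t=30, phase=(13,13,1,1) → FL=S FR=S RL=S RR=S
cmd 3: advance +16 → t=46, phase=(5,5,17,17) → FL=S FR=S RL=W RR=W
cmd 4: advance +3 → t=49, phase=(8,8,20,20) → FL=S FR=S RL=W RR=W
cmd 5: advance +3 → t=52, phase=(11,11,23,23) → FL=S FR=S RL=W RR=W
cmd 6: advance +14 → t=66, phase=(1,1,13,13) → FL=S FR=S RL=S RR=S
cmd 7: advance +20 → t=86, phase=(21,21,9,9) → FL=W FR=W RL=S RR=S


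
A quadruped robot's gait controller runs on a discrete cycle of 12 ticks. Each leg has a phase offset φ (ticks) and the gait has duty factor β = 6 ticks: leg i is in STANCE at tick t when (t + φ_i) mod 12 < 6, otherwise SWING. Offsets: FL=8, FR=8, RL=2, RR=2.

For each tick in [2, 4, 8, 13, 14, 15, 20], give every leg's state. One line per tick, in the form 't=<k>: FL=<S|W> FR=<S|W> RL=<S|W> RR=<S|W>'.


t=2: phase=(10,10,4,4) vs β=6 → FL=W FR=W RL=S RR=S
t=4: phase=(0,0,6,6) vs β=6 → FL=S FR=S RL=W RR=W
t=8: phase=(4,4,10,10) vs β=6 → FL=S FR=S RL=W RR=W
t=13: phase=(9,9,3,3) vs β=6 → FL=W FR=W RL=S RR=S
t=14: phase=(10,10,4,4) vs β=6 → FL=W FR=W RL=S RR=S
t=15: phase=(11,11,5,5) vs β=6 → FL=W FR=W RL=S RR=S
t=20: phase=(4,4,10,10) vs β=6 → FL=S FR=S RL=W RR=W

t=2: FL=W FR=W RL=S RR=S
t=4: FL=S FR=S RL=W RR=W
t=8: FL=S FR=S RL=W RR=W
t=13: FL=W FR=W RL=S RR=S
t=14: FL=W FR=W RL=S RR=S
t=15: FL=W FR=W RL=S RR=S
t=20: FL=S FR=S RL=W RR=W


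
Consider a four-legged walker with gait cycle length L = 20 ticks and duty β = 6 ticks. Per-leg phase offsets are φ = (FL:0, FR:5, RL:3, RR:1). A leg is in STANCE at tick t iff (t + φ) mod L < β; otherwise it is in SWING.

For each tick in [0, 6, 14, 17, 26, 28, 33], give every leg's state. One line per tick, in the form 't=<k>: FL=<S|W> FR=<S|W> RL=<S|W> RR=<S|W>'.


t=0: phase=(0,5,3,1) vs β=6 → FL=S FR=S RL=S RR=S
t=6: phase=(6,11,9,7) vs β=6 → FL=W FR=W RL=W RR=W
t=14: phase=(14,19,17,15) vs β=6 → FL=W FR=W RL=W RR=W
t=17: phase=(17,2,0,18) vs β=6 → FL=W FR=S RL=S RR=W
t=26: phase=(6,11,9,7) vs β=6 → FL=W FR=W RL=W RR=W
t=28: phase=(8,13,11,9) vs β=6 → FL=W FR=W RL=W RR=W
t=33: phase=(13,18,16,14) vs β=6 → FL=W FR=W RL=W RR=W

t=0: FL=S FR=S RL=S RR=S
t=6: FL=W FR=W RL=W RR=W
t=14: FL=W FR=W RL=W RR=W
t=17: FL=W FR=S RL=S RR=W
t=26: FL=W FR=W RL=W RR=W
t=28: FL=W FR=W RL=W RR=W
t=33: FL=W FR=W RL=W RR=W
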